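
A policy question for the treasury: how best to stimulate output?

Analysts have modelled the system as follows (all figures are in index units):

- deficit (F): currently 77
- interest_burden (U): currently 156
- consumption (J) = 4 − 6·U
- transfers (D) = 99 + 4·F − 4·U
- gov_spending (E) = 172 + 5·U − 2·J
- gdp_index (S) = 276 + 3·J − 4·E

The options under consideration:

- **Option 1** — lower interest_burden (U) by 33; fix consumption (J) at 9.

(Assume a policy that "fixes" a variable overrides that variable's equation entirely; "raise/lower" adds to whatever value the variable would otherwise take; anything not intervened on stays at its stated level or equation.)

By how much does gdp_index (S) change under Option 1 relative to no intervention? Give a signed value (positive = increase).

Baseline:
  U = 156
  J = 4 − 6·156 = -932
  E = 172 + 5·156 − 2·(-932) = 2816
  S = 276 + 3·(-932) − 4·2816 = -13784
Option 1 (U − 33, J := 9):
  U = 156 − 33 = 123
  J = 9
  E = 172 + 5·123 − 2·9 = 769
  S = 276 + 3·9 − 4·769 = -2773
Change in S: -2773 − (-13784) = 11011

11011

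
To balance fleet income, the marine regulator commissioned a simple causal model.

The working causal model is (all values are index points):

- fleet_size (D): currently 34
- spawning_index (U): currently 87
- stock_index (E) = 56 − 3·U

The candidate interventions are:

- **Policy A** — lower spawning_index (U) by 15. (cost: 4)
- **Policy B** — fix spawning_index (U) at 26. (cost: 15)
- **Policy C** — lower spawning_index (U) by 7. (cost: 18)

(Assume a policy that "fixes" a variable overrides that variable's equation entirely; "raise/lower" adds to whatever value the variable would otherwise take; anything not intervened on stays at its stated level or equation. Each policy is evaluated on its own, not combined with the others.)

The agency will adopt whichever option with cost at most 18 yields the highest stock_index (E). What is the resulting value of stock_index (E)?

Policy A (U − 15):
  U = 87 − 15 = 72
  E = 56 − 3·72 = -160
Policy B (U := 26):
  U = 26
  E = 56 − 3·26 = -22
Policy C (U − 7):
  U = 87 − 7 = 80
  E = 56 − 3·80 = -184
Comparing — Policy A: E=-160, Policy B: E=-22, Policy C: E=-184. Highest is -22 (Policy B).

-22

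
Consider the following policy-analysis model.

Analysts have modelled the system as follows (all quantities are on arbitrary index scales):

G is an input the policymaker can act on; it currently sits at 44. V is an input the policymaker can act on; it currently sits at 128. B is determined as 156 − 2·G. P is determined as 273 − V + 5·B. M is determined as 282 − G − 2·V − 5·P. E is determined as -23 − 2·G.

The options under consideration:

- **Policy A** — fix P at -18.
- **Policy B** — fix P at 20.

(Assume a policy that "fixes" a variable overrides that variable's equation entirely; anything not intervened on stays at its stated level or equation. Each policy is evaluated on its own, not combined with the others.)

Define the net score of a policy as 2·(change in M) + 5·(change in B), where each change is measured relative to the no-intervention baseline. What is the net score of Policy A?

Baseline:
  G = 44
  V = 128
  B = 156 − 2·44 = 68
  P = 273 − 128 + 5·68 = 485
  M = 282 − 44 − 2·128 − 5·485 = -2443
Policy A (P := -18):
  G = 44
  V = 128
  B = 156 − 2·44 = 68
  P = -18
  M = 282 − 44 − 2·128 − 5·(-18) = 72
ΔM = 72 − (-2443) = 2515; ΔB = 68 − 68 = 0
Score = 2·2515 + 5·0 = 5030

5030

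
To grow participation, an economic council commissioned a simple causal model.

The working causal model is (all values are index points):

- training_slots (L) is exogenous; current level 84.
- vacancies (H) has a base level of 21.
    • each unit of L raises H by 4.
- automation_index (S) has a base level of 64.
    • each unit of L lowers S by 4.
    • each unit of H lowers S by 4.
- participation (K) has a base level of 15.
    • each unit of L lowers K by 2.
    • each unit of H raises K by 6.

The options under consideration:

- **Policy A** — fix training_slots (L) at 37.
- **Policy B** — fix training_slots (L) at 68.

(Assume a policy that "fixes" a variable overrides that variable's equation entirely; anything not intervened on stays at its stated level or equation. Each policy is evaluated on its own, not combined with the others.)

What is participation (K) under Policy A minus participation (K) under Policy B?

Policy A (L := 37):
  L = 37
  H = 21 + 4·37 = 169
  K = 15 − 2·37 + 6·169 = 955
Policy B (L := 68):
  L = 68
  H = 21 + 4·68 = 293
  K = 15 − 2·68 + 6·293 = 1637
K: 955 − 1637 = -682

-682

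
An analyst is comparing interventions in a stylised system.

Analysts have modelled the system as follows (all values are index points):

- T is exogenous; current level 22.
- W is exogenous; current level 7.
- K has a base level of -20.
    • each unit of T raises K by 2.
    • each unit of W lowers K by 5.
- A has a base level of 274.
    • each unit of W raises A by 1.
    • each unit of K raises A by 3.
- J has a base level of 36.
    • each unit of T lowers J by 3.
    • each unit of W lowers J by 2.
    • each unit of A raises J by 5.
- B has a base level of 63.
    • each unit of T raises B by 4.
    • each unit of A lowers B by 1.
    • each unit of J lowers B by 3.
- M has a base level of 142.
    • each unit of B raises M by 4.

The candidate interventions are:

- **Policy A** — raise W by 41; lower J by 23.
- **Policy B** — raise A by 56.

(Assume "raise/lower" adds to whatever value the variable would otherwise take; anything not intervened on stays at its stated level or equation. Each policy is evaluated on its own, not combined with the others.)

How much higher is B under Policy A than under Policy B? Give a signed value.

Policy A (W + 41, J − 23):
  T = 22
  W = 7 + 41 = 48
  K = -20 + 2·22 − 5·48 = -216
  A = 274 + 48 + 3·(-216) = -326
  J = 36 − 3·22 − 2·48 + 5·(-326) (−23 from intervention) = -1779
  B = 63 + 4·22 − (-326) − 3·(-1779) = 5814
Policy B (A + 56):
  T = 22
  W = 7
  K = -20 + 2·22 − 5·7 = -11
  A = 274 + 7 + 3·(-11) (+56 from intervention) = 304
  J = 36 − 3·22 − 2·7 + 5·304 = 1476
  B = 63 + 4·22 − 304 − 3·1476 = -4581
B: 5814 − (-4581) = 10395

10395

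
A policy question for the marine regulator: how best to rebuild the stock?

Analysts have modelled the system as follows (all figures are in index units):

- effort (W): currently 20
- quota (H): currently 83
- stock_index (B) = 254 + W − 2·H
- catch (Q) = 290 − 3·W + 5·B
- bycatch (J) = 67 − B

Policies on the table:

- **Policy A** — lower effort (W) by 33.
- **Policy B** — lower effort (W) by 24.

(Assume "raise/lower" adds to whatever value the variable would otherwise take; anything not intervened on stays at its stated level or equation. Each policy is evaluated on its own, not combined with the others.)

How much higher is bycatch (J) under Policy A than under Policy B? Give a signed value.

Policy A (W − 33):
  W = 20 − 33 = -13
  H = 83
  B = 254 + (-13) − 2·83 = 75
  J = 67 − 75 = -8
Policy B (W − 24):
  W = 20 − 24 = -4
  H = 83
  B = 254 + (-4) − 2·83 = 84
  J = 67 − 84 = -17
J: -8 − (-17) = 9

9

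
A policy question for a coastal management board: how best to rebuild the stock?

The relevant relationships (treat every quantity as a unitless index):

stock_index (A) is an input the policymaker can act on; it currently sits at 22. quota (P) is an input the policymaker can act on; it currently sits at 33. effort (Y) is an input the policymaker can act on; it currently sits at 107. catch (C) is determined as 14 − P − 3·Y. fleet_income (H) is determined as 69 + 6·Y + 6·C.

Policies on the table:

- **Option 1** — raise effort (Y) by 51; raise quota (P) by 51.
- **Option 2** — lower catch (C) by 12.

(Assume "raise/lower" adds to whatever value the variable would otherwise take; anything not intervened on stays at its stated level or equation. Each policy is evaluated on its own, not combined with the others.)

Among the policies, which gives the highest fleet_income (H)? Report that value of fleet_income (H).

-1401

Option 1 (Y + 51, P + 51):
  P = 33 + 51 = 84
  Y = 107 + 51 = 158
  C = 14 − 84 − 3·158 = -544
  H = 69 + 6·158 + 6·(-544) = -2247
Option 2 (C − 12):
  P = 33
  Y = 107
  C = 14 − 33 − 3·107 (−12 from intervention) = -352
  H = 69 + 6·107 + 6·(-352) = -1401
Comparing — Option 1: H=-2247, Option 2: H=-1401. Highest is -1401 (Option 2).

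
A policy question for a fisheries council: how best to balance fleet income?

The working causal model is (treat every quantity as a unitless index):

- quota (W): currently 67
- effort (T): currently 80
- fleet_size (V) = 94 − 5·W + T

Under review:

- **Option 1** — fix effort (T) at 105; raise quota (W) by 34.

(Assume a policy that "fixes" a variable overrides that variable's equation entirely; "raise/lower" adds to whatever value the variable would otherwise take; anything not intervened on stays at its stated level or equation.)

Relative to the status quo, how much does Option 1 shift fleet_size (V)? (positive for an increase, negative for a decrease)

-145

Baseline:
  W = 67
  T = 80
  V = 94 − 5·67 + 80 = -161
Option 1 (T := 105, W + 34):
  W = 67 + 34 = 101
  T = 105
  V = 94 − 5·101 + 105 = -306
Change in V: -306 − (-161) = -145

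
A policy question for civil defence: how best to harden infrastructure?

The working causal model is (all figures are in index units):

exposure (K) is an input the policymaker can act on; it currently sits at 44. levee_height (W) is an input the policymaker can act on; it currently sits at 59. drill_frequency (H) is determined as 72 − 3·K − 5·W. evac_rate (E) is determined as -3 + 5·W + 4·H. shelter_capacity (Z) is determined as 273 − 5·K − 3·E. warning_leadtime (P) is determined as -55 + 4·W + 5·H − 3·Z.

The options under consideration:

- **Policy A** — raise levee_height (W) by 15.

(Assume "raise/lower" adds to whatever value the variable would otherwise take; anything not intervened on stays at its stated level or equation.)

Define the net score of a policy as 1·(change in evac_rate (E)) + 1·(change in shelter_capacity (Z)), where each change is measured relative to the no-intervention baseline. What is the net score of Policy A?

Baseline:
  K = 44
  W = 59
  H = 72 − 3·44 − 5·59 = -355
  E = -3 + 5·59 + 4·(-355) = -1128
  Z = 273 − 5·44 − 3·(-1128) = 3437
Policy A (W + 15):
  K = 44
  W = 59 + 15 = 74
  H = 72 − 3·44 − 5·74 = -430
  E = -3 + 5·74 + 4·(-430) = -1353
  Z = 273 − 5·44 − 3·(-1353) = 4112
ΔE = -1353 − (-1128) = -225; ΔZ = 4112 − 3437 = 675
Score = 1·(-225) + 1·675 = 450

450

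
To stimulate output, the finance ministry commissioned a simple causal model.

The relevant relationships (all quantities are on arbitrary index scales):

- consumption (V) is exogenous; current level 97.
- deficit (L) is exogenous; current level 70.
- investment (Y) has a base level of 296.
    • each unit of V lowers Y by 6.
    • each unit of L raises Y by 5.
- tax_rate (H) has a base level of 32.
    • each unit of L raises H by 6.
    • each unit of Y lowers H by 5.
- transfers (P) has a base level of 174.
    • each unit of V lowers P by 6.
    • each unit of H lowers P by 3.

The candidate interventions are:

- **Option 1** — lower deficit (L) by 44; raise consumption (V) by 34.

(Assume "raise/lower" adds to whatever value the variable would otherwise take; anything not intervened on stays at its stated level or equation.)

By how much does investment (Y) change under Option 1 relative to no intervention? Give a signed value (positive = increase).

Baseline:
  V = 97
  L = 70
  Y = 296 − 6·97 + 5·70 = 64
Option 1 (L − 44, V + 34):
  V = 97 + 34 = 131
  L = 70 − 44 = 26
  Y = 296 − 6·131 + 5·26 = -360
Change in Y: -360 − 64 = -424

-424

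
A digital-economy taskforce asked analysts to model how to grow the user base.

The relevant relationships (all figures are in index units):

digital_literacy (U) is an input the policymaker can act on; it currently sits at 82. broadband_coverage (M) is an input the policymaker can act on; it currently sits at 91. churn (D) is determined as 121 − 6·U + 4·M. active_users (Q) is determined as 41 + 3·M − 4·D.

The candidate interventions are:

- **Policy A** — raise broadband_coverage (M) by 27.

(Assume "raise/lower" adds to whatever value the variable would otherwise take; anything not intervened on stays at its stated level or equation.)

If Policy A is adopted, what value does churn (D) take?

Policy A (M + 27):
  U = 82
  M = 91 + 27 = 118
  D = 121 − 6·82 + 4·118 = 101

101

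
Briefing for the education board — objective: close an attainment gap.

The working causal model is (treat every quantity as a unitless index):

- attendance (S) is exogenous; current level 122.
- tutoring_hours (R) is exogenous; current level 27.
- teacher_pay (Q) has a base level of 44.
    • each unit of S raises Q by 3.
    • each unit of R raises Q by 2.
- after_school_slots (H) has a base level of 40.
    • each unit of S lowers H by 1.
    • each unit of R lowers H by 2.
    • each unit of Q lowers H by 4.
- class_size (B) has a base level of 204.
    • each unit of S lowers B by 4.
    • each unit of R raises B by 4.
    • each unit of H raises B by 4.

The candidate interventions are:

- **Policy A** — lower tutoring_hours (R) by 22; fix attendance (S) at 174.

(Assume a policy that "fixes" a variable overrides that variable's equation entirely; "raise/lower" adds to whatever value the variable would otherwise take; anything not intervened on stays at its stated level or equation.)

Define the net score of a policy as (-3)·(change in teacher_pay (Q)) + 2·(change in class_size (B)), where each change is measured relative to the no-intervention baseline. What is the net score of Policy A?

-4576

Baseline:
  S = 122
  R = 27
  Q = 44 + 3·122 + 2·27 = 464
  H = 40 − 122 − 2·27 − 4·464 = -1992
  B = 204 − 4·122 + 4·27 + 4·(-1992) = -8144
Policy A (R − 22, S := 174):
  S = 174
  R = 27 − 22 = 5
  Q = 44 + 3·174 + 2·5 = 576
  H = 40 − 174 − 2·5 − 4·576 = -2448
  B = 204 − 4·174 + 4·5 + 4·(-2448) = -10264
ΔQ = 576 − 464 = 112; ΔB = -10264 − (-8144) = -2120
Score = (-3)·112 + 2·(-2120) = -4576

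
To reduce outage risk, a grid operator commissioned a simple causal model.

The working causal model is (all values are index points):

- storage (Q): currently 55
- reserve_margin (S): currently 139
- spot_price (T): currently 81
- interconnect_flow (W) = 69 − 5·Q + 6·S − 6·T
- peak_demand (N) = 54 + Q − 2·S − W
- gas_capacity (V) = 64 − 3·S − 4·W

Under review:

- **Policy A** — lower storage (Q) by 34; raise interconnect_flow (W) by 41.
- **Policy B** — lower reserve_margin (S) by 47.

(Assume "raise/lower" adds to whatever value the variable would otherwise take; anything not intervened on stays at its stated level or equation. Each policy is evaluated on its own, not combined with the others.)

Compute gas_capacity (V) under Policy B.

Policy B (S − 47):
  Q = 55
  S = 139 − 47 = 92
  T = 81
  W = 69 − 5·55 + 6·92 − 6·81 = -140
  V = 64 − 3·92 − 4·(-140) = 348

348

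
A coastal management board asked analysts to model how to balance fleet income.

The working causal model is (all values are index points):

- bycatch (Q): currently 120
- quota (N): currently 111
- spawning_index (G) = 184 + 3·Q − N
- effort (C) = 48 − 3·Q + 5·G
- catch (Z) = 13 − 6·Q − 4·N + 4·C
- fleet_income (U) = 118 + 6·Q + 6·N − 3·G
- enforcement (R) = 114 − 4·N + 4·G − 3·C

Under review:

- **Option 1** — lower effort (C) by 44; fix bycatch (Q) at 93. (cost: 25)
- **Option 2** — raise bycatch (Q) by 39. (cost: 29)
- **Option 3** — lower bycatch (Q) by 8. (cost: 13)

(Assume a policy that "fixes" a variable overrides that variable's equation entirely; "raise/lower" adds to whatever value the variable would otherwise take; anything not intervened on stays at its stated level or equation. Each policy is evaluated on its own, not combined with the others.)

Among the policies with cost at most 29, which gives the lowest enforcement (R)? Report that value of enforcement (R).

-5093

Option 1 (C − 44, Q := 93):
  Q = 93
  N = 111
  G = 184 + 3·93 − 111 = 352
  C = 48 − 3·93 + 5·352 (−44 from intervention) = 1485
  R = 114 − 4·111 + 4·352 − 3·1485 = -3377
Option 2 (Q + 39):
  Q = 120 + 39 = 159
  N = 111
  G = 184 + 3·159 − 111 = 550
  C = 48 − 3·159 + 5·550 = 2321
  R = 114 − 4·111 + 4·550 − 3·2321 = -5093
Option 3 (Q − 8):
  Q = 120 − 8 = 112
  N = 111
  G = 184 + 3·112 − 111 = 409
  C = 48 − 3·112 + 5·409 = 1757
  R = 114 − 4·111 + 4·409 − 3·1757 = -3965
Comparing — Option 1: R=-3377, Option 2: R=-5093, Option 3: R=-3965. Lowest is -5093 (Option 2).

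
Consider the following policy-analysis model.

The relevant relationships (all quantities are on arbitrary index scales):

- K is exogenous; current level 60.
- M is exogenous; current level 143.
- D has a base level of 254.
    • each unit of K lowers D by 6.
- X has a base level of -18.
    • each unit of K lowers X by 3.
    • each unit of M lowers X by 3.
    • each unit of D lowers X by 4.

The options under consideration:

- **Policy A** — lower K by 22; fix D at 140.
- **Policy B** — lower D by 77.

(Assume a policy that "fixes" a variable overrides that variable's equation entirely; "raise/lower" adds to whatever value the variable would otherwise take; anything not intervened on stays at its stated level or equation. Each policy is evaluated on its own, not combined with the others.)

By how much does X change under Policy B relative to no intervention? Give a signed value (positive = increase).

308

Baseline:
  K = 60
  M = 143
  D = 254 − 6·60 = -106
  X = -18 − 3·60 − 3·143 − 4·(-106) = -203
Policy B (D − 77):
  K = 60
  M = 143
  D = 254 − 6·60 (−77 from intervention) = -183
  X = -18 − 3·60 − 3·143 − 4·(-183) = 105
Change in X: 105 − (-203) = 308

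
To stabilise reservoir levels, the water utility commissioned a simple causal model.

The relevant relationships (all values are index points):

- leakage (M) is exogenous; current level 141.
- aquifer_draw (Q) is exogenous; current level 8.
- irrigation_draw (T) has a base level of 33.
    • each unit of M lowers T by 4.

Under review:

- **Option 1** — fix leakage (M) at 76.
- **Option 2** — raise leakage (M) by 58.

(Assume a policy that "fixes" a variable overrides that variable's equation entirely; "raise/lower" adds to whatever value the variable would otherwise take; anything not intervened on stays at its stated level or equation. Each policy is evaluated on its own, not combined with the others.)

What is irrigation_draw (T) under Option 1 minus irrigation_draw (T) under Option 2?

492

Option 1 (M := 76):
  M = 76
  T = 33 − 4·76 = -271
Option 2 (M + 58):
  M = 141 + 58 = 199
  T = 33 − 4·199 = -763
T: -271 − (-763) = 492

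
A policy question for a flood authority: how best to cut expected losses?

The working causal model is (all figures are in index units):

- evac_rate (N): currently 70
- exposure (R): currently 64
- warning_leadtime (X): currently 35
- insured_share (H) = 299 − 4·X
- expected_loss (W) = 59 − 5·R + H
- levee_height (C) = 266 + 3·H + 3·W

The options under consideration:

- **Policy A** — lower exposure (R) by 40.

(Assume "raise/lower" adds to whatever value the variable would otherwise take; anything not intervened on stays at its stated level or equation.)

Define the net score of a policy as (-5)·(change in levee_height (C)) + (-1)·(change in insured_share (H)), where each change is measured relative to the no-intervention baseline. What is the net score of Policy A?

-3000

Baseline:
  R = 64
  X = 35
  H = 299 − 4·35 = 159
  W = 59 − 5·64 + 159 = -102
  C = 266 + 3·159 + 3·(-102) = 437
Policy A (R − 40):
  R = 64 − 40 = 24
  X = 35
  H = 299 − 4·35 = 159
  W = 59 − 5·24 + 159 = 98
  C = 266 + 3·159 + 3·98 = 1037
ΔC = 1037 − 437 = 600; ΔH = 159 − 159 = 0
Score = (-5)·600 + (-1)·0 = -3000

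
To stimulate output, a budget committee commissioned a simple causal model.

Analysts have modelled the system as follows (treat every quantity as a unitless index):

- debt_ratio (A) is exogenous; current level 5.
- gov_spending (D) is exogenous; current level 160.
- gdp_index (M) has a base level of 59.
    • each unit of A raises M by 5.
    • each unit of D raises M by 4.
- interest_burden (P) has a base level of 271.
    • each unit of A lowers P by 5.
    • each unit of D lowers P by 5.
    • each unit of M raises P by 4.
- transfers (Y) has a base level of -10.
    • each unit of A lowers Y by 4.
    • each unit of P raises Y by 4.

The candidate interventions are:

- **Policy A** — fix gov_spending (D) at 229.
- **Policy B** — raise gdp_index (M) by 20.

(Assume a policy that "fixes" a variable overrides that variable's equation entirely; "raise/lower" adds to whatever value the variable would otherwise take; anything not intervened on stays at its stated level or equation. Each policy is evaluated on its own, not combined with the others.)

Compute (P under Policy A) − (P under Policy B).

Policy A (D := 229):
  A = 5
  D = 229
  M = 59 + 5·5 + 4·229 = 1000
  P = 271 − 5·5 − 5·229 + 4·1000 = 3101
Policy B (M + 20):
  A = 5
  D = 160
  M = 59 + 5·5 + 4·160 (+20 from intervention) = 744
  P = 271 − 5·5 − 5·160 + 4·744 = 2422
P: 3101 − 2422 = 679

679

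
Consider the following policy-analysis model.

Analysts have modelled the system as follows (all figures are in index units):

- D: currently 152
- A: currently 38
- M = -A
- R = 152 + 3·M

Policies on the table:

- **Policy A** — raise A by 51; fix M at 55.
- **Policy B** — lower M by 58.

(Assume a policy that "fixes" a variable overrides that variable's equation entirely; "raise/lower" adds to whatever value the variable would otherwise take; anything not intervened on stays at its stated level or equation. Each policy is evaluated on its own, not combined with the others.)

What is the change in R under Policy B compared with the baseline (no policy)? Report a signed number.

-174

Baseline:
  A = 38
  M = 0 − 38 = -38
  R = 152 + 3·(-38) = 38
Policy B (M − 58):
  A = 38
  M = 0 − 38 (−58 from intervention) = -96
  R = 152 + 3·(-96) = -136
Change in R: -136 − 38 = -174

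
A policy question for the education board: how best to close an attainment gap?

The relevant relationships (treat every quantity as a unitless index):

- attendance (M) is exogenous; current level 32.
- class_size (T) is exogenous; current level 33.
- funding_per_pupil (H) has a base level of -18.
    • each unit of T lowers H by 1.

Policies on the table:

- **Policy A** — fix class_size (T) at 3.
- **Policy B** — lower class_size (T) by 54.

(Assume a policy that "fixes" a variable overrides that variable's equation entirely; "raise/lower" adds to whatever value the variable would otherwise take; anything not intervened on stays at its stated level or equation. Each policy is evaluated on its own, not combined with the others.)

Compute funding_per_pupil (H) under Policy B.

3

Policy B (T − 54):
  T = 33 − 54 = -21
  H = -18 − (-21) = 3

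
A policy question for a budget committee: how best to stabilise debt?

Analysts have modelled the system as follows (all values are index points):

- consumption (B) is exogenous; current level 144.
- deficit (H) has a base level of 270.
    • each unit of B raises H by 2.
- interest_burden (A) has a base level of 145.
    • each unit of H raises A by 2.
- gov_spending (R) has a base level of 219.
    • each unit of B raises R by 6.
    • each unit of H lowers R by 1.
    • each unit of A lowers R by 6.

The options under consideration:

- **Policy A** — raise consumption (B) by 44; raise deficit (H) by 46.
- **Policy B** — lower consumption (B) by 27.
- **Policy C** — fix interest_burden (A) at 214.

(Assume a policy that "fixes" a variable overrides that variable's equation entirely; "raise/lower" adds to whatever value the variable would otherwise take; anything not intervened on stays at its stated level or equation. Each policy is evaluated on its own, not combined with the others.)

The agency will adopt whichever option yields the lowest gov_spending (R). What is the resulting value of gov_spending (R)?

Policy A (B + 44, H + 46):
  B = 144 + 44 = 188
  H = 270 + 2·188 (+46 from intervention) = 692
  A = 145 + 2·692 = 1529
  R = 219 + 6·188 − 692 − 6·1529 = -8519
Policy B (B − 27):
  B = 144 − 27 = 117
  H = 270 + 2·117 = 504
  A = 145 + 2·504 = 1153
  R = 219 + 6·117 − 504 − 6·1153 = -6501
Policy C (A := 214):
  B = 144
  H = 270 + 2·144 = 558
  A = 214
  R = 219 + 6·144 − 558 − 6·214 = -759
Comparing — Policy A: R=-8519, Policy B: R=-6501, Policy C: R=-759. Lowest is -8519 (Policy A).

-8519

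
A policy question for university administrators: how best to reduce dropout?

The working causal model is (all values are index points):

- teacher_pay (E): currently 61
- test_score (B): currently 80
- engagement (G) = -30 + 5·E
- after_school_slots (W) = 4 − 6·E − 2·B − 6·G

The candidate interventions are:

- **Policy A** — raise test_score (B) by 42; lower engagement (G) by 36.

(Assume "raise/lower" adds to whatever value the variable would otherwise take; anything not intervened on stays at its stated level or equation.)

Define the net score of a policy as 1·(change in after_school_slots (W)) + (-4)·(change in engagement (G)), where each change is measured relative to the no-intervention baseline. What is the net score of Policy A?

276

Baseline:
  E = 61
  B = 80
  G = -30 + 5·61 = 275
  W = 4 − 6·61 − 2·80 − 6·275 = -2172
Policy A (B + 42, G − 36):
  E = 61
  B = 80 + 42 = 122
  G = -30 + 5·61 (−36 from intervention) = 239
  W = 4 − 6·61 − 2·122 − 6·239 = -2040
ΔW = -2040 − (-2172) = 132; ΔG = 239 − 275 = -36
Score = 1·132 + (-4)·(-36) = 276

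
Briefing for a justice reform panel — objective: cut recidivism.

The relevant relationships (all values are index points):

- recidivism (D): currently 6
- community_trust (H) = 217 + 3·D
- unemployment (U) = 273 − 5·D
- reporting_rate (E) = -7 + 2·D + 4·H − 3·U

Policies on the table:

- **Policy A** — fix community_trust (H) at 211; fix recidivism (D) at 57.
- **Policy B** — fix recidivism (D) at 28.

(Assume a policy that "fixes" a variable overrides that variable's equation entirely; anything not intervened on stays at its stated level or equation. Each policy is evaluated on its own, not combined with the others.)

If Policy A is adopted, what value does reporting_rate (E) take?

987

Policy A (H := 211, D := 57):
  D = 57
  H = 211
  U = 273 − 5·57 = -12
  E = -7 + 2·57 + 4·211 − 3·(-12) = 987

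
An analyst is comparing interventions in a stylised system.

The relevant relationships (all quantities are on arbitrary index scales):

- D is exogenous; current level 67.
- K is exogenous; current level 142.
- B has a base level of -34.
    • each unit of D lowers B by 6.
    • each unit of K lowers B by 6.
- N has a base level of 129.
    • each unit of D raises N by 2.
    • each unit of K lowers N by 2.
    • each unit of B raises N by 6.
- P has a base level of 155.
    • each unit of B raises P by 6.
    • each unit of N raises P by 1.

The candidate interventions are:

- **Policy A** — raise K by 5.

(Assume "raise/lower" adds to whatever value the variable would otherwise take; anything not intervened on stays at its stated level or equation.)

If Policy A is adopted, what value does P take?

-15692

Policy A (K + 5):
  D = 67
  K = 142 + 5 = 147
  B = -34 − 6·67 − 6·147 = -1318
  N = 129 + 2·67 − 2·147 + 6·(-1318) = -7939
  P = 155 + 6·(-1318) + (-7939) = -15692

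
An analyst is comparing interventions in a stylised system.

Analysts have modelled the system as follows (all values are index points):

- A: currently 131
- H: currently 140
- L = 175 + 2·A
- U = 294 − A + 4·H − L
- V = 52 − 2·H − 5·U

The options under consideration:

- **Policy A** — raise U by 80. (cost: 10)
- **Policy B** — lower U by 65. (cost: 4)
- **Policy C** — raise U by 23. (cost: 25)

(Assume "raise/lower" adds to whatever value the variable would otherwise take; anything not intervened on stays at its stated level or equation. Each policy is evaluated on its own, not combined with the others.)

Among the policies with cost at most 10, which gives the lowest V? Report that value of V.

-2058

Policy A (U + 80):
  A = 131
  H = 140
  L = 175 + 2·131 = 437
  U = 294 − 131 + 4·140 − 437 (+80 from intervention) = 366
  V = 52 − 2·140 − 5·366 = -2058
Policy B (U − 65):
  A = 131
  H = 140
  L = 175 + 2·131 = 437
  U = 294 − 131 + 4·140 − 437 (−65 from intervention) = 221
  V = 52 − 2·140 − 5·221 = -1333
Comparing — Policy A: V=-2058, Policy B: V=-1333. Lowest is -2058 (Policy A).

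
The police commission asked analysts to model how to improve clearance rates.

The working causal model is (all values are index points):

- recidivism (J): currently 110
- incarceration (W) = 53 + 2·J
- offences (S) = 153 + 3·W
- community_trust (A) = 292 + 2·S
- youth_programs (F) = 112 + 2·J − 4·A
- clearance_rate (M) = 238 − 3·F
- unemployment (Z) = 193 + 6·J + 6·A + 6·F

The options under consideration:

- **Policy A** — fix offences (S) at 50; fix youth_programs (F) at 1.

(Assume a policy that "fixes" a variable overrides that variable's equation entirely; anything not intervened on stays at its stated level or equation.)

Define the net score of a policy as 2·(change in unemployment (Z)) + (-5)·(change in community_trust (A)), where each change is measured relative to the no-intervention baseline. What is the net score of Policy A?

Baseline:
  J = 110
  W = 53 + 2·110 = 273
  S = 153 + 3·273 = 972
  A = 292 + 2·972 = 2236
  F = 112 + 2·110 − 4·2236 = -8612
  Z = 193 + 6·110 + 6·2236 + 6·(-8612) = -37403
Policy A (S := 50, F := 1):
  J = 110
  W = 53 + 2·110 = 273
  S = 50
  A = 292 + 2·50 = 392
  F = 1
  Z = 193 + 6·110 + 6·392 + 6·1 = 3211
ΔZ = 3211 − (-37403) = 40614; ΔA = 392 − 2236 = -1844
Score = 2·40614 + (-5)·(-1844) = 90448

90448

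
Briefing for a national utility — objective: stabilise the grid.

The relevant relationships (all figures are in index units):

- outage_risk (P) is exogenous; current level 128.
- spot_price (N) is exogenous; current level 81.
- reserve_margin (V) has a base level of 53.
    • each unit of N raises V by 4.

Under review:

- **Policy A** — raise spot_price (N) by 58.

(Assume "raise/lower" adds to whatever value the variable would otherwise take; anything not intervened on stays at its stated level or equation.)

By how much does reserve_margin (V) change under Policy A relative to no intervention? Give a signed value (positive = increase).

232

Baseline:
  N = 81
  V = 53 + 4·81 = 377
Policy A (N + 58):
  N = 81 + 58 = 139
  V = 53 + 4·139 = 609
Change in V: 609 − 377 = 232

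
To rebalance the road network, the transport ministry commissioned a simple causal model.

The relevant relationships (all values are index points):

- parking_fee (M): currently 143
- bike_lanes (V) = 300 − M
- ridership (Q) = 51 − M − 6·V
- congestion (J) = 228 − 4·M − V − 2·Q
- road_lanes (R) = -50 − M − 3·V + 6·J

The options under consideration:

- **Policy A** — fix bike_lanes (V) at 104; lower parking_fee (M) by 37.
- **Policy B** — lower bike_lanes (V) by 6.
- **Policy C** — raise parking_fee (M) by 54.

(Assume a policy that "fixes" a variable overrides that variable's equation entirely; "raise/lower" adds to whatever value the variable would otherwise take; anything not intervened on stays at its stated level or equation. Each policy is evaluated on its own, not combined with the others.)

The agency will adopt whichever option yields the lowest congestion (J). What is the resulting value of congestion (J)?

865

Policy A (V := 104, M − 37):
  M = 143 − 37 = 106
  V = 104
  Q = 51 − 106 − 6·104 = -679
  J = 228 − 4·106 − 104 − 2·(-679) = 1058
Policy B (V − 6):
  M = 143
  V = 300 − 143 (−6 from intervention) = 151
  Q = 51 − 143 − 6·151 = -998
  J = 228 − 4·143 − 151 − 2·(-998) = 1501
Policy C (M + 54):
  M = 143 + 54 = 197
  V = 300 − 197 = 103
  Q = 51 − 197 − 6·103 = -764
  J = 228 − 4·197 − 103 − 2·(-764) = 865
Comparing — Policy A: J=1058, Policy B: J=1501, Policy C: J=865. Lowest is 865 (Policy C).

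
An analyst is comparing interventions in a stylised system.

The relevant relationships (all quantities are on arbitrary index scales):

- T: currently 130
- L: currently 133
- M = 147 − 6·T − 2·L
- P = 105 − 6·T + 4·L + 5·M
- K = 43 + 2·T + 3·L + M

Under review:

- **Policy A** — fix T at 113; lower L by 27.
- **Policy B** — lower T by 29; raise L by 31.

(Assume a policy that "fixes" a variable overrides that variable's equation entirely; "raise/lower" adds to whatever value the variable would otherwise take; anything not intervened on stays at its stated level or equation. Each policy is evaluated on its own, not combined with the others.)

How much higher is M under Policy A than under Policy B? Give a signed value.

Policy A (T := 113, L − 27):
  T = 113
  L = 133 − 27 = 106
  M = 147 − 6·113 − 2·106 = -743
Policy B (T − 29, L + 31):
  T = 130 − 29 = 101
  L = 133 + 31 = 164
  M = 147 − 6·101 − 2·164 = -787
M: -743 − (-787) = 44

44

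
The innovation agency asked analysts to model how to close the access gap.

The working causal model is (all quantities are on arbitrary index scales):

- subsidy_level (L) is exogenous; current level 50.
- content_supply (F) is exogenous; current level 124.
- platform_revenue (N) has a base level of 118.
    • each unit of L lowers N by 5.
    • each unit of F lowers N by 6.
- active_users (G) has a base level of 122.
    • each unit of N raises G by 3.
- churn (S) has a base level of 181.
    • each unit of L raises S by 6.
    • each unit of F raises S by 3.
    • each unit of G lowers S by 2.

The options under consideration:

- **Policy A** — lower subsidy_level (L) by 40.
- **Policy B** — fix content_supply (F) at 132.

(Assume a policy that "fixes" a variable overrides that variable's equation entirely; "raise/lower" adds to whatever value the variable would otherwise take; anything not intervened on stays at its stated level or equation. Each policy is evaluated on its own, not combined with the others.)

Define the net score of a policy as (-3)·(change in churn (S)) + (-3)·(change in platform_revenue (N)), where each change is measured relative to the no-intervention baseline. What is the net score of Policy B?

Baseline:
  L = 50
  F = 124
  N = 118 − 5·50 − 6·124 = -876
  G = 122 + 3·(-876) = -2506
  S = 181 + 6·50 + 3·124 − 2·(-2506) = 5865
Policy B (F := 132):
  L = 50
  F = 132
  N = 118 − 5·50 − 6·132 = -924
  G = 122 + 3·(-924) = -2650
  S = 181 + 6·50 + 3·132 − 2·(-2650) = 6177
ΔS = 6177 − 5865 = 312; ΔN = -924 − (-876) = -48
Score = (-3)·312 + (-3)·(-48) = -792

-792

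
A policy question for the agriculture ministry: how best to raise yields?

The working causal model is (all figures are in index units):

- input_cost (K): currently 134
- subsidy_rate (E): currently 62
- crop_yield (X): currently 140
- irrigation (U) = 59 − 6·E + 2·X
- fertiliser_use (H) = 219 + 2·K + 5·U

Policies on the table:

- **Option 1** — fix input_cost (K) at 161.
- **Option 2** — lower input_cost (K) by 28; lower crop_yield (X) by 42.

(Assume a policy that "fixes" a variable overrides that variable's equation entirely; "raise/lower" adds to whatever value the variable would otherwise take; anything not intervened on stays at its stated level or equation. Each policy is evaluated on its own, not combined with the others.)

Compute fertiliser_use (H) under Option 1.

376

Option 1 (K := 161):
  K = 161
  E = 62
  X = 140
  U = 59 − 6·62 + 2·140 = -33
  H = 219 + 2·161 + 5·(-33) = 376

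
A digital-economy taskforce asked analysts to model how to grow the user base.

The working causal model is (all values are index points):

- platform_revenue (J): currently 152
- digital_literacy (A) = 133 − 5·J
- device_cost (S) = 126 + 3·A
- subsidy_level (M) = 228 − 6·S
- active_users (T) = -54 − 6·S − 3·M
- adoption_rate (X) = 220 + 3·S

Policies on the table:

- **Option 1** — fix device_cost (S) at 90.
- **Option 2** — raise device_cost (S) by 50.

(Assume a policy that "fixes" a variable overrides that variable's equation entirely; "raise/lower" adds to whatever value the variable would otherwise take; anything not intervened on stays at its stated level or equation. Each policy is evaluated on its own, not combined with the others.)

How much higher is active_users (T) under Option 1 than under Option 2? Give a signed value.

Option 1 (S := 90):
  J = 152
  A = 133 − 5·152 = -627
  S = 90
  M = 228 − 6·90 = -312
  T = -54 − 6·90 − 3·(-312) = 342
Option 2 (S + 50):
  J = 152
  A = 133 − 5·152 = -627
  S = 126 + 3·(-627) (+50 from intervention) = -1705
  M = 228 − 6·(-1705) = 10458
  T = -54 − 6·(-1705) − 3·10458 = -21198
T: 342 − (-21198) = 21540

21540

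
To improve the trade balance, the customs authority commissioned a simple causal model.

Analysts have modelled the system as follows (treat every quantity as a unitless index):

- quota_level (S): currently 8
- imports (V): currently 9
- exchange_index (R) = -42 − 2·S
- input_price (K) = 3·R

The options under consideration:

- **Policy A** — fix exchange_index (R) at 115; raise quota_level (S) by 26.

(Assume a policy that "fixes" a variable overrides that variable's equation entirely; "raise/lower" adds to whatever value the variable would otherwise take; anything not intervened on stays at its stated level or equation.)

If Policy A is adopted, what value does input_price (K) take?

345

Policy A (R := 115, S + 26):
  S = 8 + 26 = 34
  R = 115
  K = 0 + 3·115 = 345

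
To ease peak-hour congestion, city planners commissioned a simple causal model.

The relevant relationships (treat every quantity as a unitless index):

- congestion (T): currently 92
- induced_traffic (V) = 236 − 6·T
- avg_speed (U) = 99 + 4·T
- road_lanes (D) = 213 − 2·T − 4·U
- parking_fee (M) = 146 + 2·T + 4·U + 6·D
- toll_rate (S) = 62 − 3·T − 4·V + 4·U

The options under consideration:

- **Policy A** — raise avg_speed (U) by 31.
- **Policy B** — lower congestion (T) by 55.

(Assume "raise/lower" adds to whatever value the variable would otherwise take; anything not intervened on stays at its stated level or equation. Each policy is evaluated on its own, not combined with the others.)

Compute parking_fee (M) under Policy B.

Policy B (T − 55):
  T = 92 − 55 = 37
  U = 99 + 4·37 = 247
  D = 213 − 2·37 − 4·247 = -849
  M = 146 + 2·37 + 4·247 + 6·(-849) = -3886

-3886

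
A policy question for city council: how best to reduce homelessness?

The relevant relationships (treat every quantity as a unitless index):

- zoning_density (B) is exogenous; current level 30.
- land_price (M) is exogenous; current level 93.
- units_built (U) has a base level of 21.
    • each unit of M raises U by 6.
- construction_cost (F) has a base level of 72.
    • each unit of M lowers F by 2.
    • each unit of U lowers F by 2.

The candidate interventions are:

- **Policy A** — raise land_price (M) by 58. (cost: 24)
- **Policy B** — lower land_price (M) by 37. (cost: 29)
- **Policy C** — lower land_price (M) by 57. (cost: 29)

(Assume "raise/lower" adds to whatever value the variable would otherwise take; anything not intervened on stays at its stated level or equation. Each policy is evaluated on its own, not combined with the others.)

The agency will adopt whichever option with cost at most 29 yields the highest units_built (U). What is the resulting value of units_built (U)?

927

Policy A (M + 58):
  M = 93 + 58 = 151
  U = 21 + 6·151 = 927
Policy B (M − 37):
  M = 93 − 37 = 56
  U = 21 + 6·56 = 357
Policy C (M − 57):
  M = 93 − 57 = 36
  U = 21 + 6·36 = 237
Comparing — Policy A: U=927, Policy B: U=357, Policy C: U=237. Highest is 927 (Policy A).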